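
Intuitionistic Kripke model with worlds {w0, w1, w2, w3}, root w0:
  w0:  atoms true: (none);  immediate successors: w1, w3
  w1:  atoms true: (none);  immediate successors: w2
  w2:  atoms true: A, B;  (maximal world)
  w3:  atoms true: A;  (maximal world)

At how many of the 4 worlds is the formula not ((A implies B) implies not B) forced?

w0: does not force it — w0 does not force not ((A implies B) implies not B) since w3 is accessible from w0 and w3 forces (A implies B) implies not B.
w1: forces it.
w2: forces it.
w3: does not force it — w3 does not force not ((A implies B) implies not B) since w3 is accessible from w3 and w3 forces (A implies B) implies not B.
Worlds forcing the formula: {w1, w2}.

2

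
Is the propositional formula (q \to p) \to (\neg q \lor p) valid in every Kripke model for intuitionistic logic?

No

This is the material-implication-as-disjunction principle, which is not intuitionistically valid.
A Kripke countermodel: worlds 0, 1; order generated by 0 \le 1; atoms true at each world — 0:{}; 1:{p,q}.
0 \nVdash (q \to p) \to (\neg q \lor p): already at 0 itself, 0 \Vdash q \to p but 0 \nVdash \neg q \lor p.
0 \nVdash \neg q \lor p: neither disjunct is forced at 0.
0 \nVdash \neg q since 1 is accessible from 0 and 1 \Vdash q.
So the root 0 does not force the formula.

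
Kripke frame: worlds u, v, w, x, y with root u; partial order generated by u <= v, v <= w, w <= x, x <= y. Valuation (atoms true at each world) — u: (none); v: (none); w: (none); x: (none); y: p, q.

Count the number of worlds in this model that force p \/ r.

1

u: does not force it — u ||-/- p \/ r: neither disjunct is forced at u.
v: does not force it — v ||-/- p \/ r: neither disjunct is forced at v.
w: does not force it.
x: does not force it.
y: forces it.
Worlds forcing the formula: {y}.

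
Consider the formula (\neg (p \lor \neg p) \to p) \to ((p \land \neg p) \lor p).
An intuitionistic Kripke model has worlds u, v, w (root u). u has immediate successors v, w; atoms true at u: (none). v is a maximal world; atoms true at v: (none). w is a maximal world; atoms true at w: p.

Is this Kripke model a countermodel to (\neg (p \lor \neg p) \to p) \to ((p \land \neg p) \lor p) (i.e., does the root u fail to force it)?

Yes

u \nVdash (\neg (p \lor \neg p) \to p) \to ((p \land \neg p) \lor p): already at u itself, u \Vdash \neg (p \lor \neg p) \to p but u \nVdash (p \land \neg p) \lor p.
u \nVdash (p \land \neg p) \lor p: neither disjunct is forced at u.
u \nVdash p \land \neg p since u fails p.
So the root u does not force (\neg (p \lor \neg p) \to p) \to ((p \land \neg p) \lor p); the model is a countermodel.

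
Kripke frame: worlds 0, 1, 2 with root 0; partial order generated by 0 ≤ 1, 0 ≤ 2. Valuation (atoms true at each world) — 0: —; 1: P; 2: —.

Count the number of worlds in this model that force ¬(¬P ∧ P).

3

0: forces it.
1: forces it.
2: forces it.
Worlds forcing the formula: {0, 1, 2}.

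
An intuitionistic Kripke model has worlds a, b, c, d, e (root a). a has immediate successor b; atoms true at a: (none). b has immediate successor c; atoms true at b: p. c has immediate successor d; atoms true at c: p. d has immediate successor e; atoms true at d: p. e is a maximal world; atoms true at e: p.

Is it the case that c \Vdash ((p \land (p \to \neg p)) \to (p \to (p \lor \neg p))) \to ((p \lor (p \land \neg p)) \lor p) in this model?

Yes

c \Vdash ((p \land (p \to \neg p)) \to (p \to (p \lor \neg p))) \to ((p \lor (p \land \neg p)) \lor p): every world accessible from c that forces (p \land (p \to \neg p)) \to (p \to (p \lor \neg p)) (namely c, d, e) also forces (p \lor (p \land \neg p)) \lor p.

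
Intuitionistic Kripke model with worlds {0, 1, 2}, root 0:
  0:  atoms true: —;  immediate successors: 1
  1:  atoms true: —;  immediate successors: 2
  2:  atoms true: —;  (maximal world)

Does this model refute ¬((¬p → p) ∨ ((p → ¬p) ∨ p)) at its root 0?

Yes

0 ⊮ ¬((¬p → p) ∨ ((p → ¬p) ∨ p)) since 0 is accessible from 0 and 0 ⊩ (¬p → p) ∨ ((p → ¬p) ∨ p).
0 ⊩ (¬p → p) ∨ ((p → ¬p) ∨ p) via the disjunct (p → ¬p) ∨ p.
So the root 0 does not force ¬((¬p → p) ∨ ((p → ¬p) ∨ p)); the model is a countermodel.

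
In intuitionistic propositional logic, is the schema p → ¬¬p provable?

This is double-negation introduction, which is intuitionistically derivable.
If a world forces p then every accessible world forces p (persistence), so none forces ¬p; hence ¬¬p.

Yes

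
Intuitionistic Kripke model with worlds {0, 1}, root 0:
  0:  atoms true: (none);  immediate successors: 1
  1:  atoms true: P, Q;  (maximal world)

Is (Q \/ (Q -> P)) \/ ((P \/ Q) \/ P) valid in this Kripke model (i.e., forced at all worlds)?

Yes

0 ||- (Q \/ (Q -> P)) \/ ((P \/ Q) \/ P) via the disjunct Q \/ (Q -> P).
Since the root 0 forces (Q \/ (Q -> P)) \/ ((P \/ Q) \/ P) and forcing is persistent (monotone upward), every world forces it.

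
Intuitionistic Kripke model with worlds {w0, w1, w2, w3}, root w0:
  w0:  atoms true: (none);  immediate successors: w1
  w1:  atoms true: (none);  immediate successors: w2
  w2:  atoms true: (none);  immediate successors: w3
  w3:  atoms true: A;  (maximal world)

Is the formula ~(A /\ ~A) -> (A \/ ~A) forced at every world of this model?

Not every world: w0 ||-/- ~(A /\ ~A) -> (A \/ ~A).
w0 ||-/- ~(A /\ ~A) -> (A \/ ~A): already at w0 itself, w0 ||- ~(A /\ ~A) but w0 ||-/- A \/ ~A.
w0 ||-/- A \/ ~A: neither disjunct is forced at w0.

No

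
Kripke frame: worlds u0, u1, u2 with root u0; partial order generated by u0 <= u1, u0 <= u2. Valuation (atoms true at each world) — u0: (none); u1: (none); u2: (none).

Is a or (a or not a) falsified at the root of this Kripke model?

No

u0 forces a or (a or not a) via the disjunct a or not a.
So the root u0 forces a or (a or not a); the model is not a countermodel.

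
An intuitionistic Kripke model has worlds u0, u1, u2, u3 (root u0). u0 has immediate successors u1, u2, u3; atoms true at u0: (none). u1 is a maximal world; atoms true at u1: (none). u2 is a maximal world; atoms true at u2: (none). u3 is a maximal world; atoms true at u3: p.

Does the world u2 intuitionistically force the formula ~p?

u2 ||- ~p: no world accessible from u2 forces p.

Yes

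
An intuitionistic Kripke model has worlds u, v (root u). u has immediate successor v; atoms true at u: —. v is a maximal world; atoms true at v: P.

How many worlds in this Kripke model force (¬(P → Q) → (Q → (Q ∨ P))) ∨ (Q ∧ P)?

2

u: forces it.
v: forces it.
Worlds forcing the formula: {u, v}.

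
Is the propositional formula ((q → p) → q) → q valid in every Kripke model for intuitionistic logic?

This is Peirce's law, which is not intuitionistically valid.
A Kripke countermodel: worlds s0, s1; order generated by s0 ≤ s1; atoms true at each world — s0:{}; s1:{q}.
s0 ⊮ ((q → p) → q) → q: already at s0 itself, s0 ⊩ (q → p) → q but s0 ⊮ q.
s0 lacks atom q, so s0 ⊮ q.
So the root s0 does not force the formula.

No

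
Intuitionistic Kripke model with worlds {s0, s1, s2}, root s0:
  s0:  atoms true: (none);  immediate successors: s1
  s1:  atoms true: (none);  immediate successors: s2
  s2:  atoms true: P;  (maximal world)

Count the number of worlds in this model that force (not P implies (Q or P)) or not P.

3

s0: forces it.
s1: forces it.
s2: forces it.
Worlds forcing the formula: {s0, s1, s2}.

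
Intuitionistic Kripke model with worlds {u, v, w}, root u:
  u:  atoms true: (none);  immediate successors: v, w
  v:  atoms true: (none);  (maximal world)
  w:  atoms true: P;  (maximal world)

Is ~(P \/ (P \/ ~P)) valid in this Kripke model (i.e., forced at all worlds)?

Not every world: u ||-/- ~(P \/ (P \/ ~P)).
u ||-/- ~(P \/ (P \/ ~P)) since v is accessible from u and v ||- P \/ (P \/ ~P).
v ||- P \/ (P \/ ~P) via the disjunct P \/ ~P.

No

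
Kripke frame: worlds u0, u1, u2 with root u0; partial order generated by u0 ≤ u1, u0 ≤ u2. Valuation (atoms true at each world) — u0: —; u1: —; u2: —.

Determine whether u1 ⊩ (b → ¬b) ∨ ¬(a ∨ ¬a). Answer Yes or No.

u1 ⊩ (b → ¬b) ∨ ¬(a ∨ ¬a) via the disjunct b → ¬b.

Yes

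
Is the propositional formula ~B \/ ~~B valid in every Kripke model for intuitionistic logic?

No

This is the weak law of excluded middle, which is not intuitionistically valid.
A Kripke countermodel: worlds 0, 1, 2; order generated by 0 <= 1, 0 <= 2; atoms true at each world — 0:{}; 1:{B}; 2:{}.
0 ||-/- ~B \/ ~~B: neither disjunct is forced at 0.
0 ||-/- ~B since 1 is accessible from 0 and 1 ||- B.
So the root 0 does not force the formula.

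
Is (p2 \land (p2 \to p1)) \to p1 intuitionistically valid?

This is modus ponens in implicational form, which is intuitionistically derivable.
If a world forces p2 and p2 \to p1, then applying the implication at that world (which is accessible from itself) gives p1.

Yes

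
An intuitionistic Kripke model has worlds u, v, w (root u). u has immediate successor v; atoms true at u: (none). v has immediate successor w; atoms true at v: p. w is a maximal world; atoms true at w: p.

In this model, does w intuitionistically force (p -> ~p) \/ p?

w ||- (p -> ~p) \/ p via the disjunct p.

Yes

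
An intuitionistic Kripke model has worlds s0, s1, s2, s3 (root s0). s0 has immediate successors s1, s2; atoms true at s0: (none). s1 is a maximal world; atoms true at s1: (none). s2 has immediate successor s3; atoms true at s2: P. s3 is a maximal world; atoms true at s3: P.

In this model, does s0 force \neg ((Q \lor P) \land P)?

s0 \nVdash \neg ((Q \lor P) \land P) since s2 is accessible from s0 and s2 \Vdash (Q \lor P) \land P.
s2 \Vdash (Q \lor P) \land P since s2 forces both conjuncts.

No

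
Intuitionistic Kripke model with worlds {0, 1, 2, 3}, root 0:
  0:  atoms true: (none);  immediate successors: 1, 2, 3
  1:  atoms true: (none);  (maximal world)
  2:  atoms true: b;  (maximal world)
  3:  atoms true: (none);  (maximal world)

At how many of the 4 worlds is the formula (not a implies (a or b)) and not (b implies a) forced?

0: does not force it — 0 does not force (not a implies (a or b)) and not (b implies a) since 0 fails not a implies (a or b).
1: does not force it — 1 does not force (not a implies (a or b)) and not (b implies a) since 1 fails not a implies (a or b).
2: forces it.
3: does not force it.
Worlds forcing the formula: {2}.

1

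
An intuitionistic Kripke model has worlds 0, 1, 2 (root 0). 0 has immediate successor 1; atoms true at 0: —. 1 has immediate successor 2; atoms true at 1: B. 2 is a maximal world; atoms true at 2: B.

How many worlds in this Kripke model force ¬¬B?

0: forces it.
1: forces it.
2: forces it.
Worlds forcing the formula: {0, 1, 2}.

3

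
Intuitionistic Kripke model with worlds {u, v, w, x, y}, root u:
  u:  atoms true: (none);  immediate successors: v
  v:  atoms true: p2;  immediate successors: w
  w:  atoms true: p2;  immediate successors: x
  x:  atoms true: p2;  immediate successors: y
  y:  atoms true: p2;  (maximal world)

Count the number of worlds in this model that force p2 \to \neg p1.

5

u: forces it.
v: forces it.
w: forces it.
x: forces it.
y: forces it.
Worlds forcing the formula: {u, v, w, x, y}.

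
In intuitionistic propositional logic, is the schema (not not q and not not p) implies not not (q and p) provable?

Yes

This is the distribution of double negation over conjunction, which is intuitionistically derivable.
Assume not not q, not not p, and not (q and p). From q we'd get not p (since q and p is refuted), contradicting not not p; so not q, contradicting not not q.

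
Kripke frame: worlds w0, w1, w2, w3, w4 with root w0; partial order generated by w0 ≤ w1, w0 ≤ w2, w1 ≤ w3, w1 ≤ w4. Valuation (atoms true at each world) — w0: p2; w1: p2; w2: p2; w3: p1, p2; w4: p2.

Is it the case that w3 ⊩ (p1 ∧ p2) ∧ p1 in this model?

Yes

w3 ⊩ (p1 ∧ p2) ∧ p1 since w3 forces both conjuncts.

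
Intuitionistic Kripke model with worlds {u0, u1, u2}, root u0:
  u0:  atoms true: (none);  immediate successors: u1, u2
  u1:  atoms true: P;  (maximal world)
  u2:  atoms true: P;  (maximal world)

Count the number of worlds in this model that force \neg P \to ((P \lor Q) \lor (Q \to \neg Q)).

3

u0: forces it.
u1: forces it.
u2: forces it.
Worlds forcing the formula: {u0, u1, u2}.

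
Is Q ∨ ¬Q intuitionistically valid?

No

This is the law of excluded middle, which is not intuitionistically valid.
A Kripke countermodel: worlds w0, w1; order generated by w0 ≤ w1; atoms true at each world — w0:{}; w1:{Q}.
w0 ⊮ Q ∨ ¬Q: neither disjunct is forced at w0.
w0 lacks atom Q, so w0 ⊮ Q.
So the root w0 does not force the formula.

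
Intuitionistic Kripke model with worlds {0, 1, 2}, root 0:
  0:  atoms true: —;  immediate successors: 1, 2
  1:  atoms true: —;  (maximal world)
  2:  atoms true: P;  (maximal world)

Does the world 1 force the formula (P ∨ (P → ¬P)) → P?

1 ⊮ (P ∨ (P → ¬P)) → P: already at 1 itself, 1 ⊩ P ∨ (P → ¬P) but 1 ⊮ P.
1 lacks atom P, so 1 ⊮ P.

No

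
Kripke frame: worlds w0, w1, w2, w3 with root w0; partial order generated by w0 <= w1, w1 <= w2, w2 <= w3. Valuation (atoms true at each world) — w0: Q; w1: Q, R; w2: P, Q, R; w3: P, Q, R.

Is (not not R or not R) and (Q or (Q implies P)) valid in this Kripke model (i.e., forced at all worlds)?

Yes

w0 forces (not not R or not R) and (Q or (Q implies P)) since w0 forces both conjuncts.
Since the root w0 forces (not not R or not R) and (Q or (Q implies P)) and forcing is persistent (monotone upward), every world forces it.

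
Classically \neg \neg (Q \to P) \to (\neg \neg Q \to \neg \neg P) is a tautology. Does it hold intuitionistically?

This is the distribution of double negation over implication, which is intuitionistically derivable.
Assume \neg \neg (Q \to P) and \neg \neg Q; suppose \neg P. Then Q \to P would give \neg Q (by contraposition), contradicting \neg \neg Q; so \neg (Q \to P), contradicting \neg \neg (Q \to P). Hence \neg \neg P.

Yes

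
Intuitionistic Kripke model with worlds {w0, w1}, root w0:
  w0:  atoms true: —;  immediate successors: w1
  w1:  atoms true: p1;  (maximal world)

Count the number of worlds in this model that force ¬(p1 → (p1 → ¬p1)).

w0: forces it.
w1: forces it.
Worlds forcing the formula: {w0, w1}.

2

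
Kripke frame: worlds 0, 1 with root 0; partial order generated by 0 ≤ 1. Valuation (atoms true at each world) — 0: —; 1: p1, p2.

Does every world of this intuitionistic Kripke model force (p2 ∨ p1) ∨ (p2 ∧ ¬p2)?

No

Not every world: 0 ⊮ (p2 ∨ p1) ∨ (p2 ∧ ¬p2).
0 ⊮ (p2 ∨ p1) ∨ (p2 ∧ ¬p2): neither disjunct is forced at 0.
0 ⊮ p2 ∨ p1: neither disjunct is forced at 0.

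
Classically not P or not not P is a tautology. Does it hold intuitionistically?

This is the weak law of excluded middle, which is not intuitionistically valid.
A Kripke countermodel: worlds u, v, w; order generated by u <= v, u <= w; atoms true at each world — u:{}; v:{P}; w:{}.
u does not force not P or not not P: neither disjunct is forced at u.
u does not force not P since v is accessible from u and v forces P.
So the root u does not force the formula.

No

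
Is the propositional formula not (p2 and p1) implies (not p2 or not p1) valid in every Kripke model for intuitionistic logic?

No

This is the constructively invalid direction of De Morgan's law for conjunction, which is not intuitionistically valid.
A Kripke countermodel: worlds 0, 1, 2; order generated by 0 <= 1, 0 <= 2; atoms true at each world — 0:{}; 1:{p2}; 2:{p1}.
0 does not force not (p2 and p1) implies (not p2 or not p1): already at 0 itself, 0 forces not (p2 and p1) but 0 does not force not p2 or not p1.
0 does not force not p2 or not p1: neither disjunct is forced at 0.
0 does not force not p2 since 1 is accessible from 0 and 1 forces p2.
So the root 0 does not force the formula.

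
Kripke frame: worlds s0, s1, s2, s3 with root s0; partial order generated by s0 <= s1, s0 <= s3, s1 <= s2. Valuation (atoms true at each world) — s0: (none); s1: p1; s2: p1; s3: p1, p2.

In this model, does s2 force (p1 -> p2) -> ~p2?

Yes

s2 ||- (p1 -> p2) -> ~p2 vacuously: no world accessible from s2 forces the antecedent p1 -> p2.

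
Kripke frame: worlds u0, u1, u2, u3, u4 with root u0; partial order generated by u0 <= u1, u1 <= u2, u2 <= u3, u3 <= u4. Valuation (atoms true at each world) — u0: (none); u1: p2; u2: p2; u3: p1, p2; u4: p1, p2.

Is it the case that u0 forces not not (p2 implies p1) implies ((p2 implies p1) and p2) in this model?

No

u0 does not force not not (p2 implies p1) implies ((p2 implies p1) and p2): already at u0 itself, u0 forces not not (p2 implies p1) but u0 does not force (p2 implies p1) and p2.
u0 does not force (p2 implies p1) and p2 since u0 fails p2 implies p1.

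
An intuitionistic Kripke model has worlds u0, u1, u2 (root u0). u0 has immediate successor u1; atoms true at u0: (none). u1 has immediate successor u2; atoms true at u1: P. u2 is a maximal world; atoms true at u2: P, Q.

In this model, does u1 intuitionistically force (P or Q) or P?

u1 forces (P or Q) or P via the disjunct P or Q.

Yes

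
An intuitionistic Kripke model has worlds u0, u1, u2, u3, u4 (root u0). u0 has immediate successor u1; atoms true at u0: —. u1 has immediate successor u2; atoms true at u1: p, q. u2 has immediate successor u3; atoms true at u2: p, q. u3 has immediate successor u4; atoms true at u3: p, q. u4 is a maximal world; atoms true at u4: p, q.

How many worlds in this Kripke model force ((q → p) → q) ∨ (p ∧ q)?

u0: does not force it — u0 ⊮ ((q → p) → q) ∨ (p ∧ q): neither disjunct is forced at u0.
u1: forces it.
u2: forces it.
u3: forces it.
u4: forces it.
Worlds forcing the formula: {u1, u2, u3, u4}.

4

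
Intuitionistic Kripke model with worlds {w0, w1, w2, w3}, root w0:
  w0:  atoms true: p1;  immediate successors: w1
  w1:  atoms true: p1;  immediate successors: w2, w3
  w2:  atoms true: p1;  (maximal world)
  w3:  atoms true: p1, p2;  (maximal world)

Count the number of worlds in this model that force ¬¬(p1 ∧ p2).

1

w0: does not force it — w0 ⊮ ¬¬(p1 ∧ p2) since w2 is accessible from w0 and w2 ⊩ ¬(p1 ∧ p2).
w1: does not force it — w1 ⊮ ¬¬(p1 ∧ p2) since w2 is accessible from w1 and w2 ⊩ ¬(p1 ∧ p2).
w2: does not force it — w2 ⊮ ¬¬(p1 ∧ p2) since w2 is accessible from w2 and w2 ⊩ ¬(p1 ∧ p2).
w3: forces it.
Worlds forcing the formula: {w3}.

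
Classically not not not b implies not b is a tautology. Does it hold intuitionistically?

Yes

This is triple-negation reduction, which is intuitionistically derivable.
Assume not not not b and suppose b. Then not not b (double-negation introduction), contradicting not not not b. So not b.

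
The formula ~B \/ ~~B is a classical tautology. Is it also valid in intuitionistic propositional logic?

This is the weak law of excluded middle, which is not intuitionistically valid.
A Kripke countermodel: worlds u0, u1, u2; order generated by u0 <= u1, u0 <= u2; atoms true at each world — u0:{}; u1:{B}; u2:{}.
u0 ||-/- ~B \/ ~~B: neither disjunct is forced at u0.
u0 ||-/- ~B since u1 is accessible from u0 and u1 ||- B.
So the root u0 does not force the formula.

No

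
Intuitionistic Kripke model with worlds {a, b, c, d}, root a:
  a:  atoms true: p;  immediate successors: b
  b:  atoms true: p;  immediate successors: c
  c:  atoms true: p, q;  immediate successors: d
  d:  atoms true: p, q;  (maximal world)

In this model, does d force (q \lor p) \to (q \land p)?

d \Vdash (q \lor p) \to (q \land p): every world accessible from d that forces q \lor p (namely d) also forces q \land p.

Yes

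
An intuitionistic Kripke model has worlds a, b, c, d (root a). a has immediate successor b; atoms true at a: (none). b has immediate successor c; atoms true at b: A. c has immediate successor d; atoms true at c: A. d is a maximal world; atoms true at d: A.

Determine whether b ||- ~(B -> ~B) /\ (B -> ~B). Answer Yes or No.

No

b ||-/- ~(B -> ~B) /\ (B -> ~B) since b fails ~(B -> ~B).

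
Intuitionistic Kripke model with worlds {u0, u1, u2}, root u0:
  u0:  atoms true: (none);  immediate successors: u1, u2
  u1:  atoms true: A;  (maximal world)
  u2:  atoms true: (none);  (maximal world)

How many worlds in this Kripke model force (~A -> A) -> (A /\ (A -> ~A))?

u0: does not force it — u0 ||-/- (~A -> A) -> (A /\ (A -> ~A)): at the accessible world u1, u1 ||- ~A -> A but u1 ||-/- A /\ (A -> ~A).
u1: does not force it.
u2: forces it.
Worlds forcing the formula: {u2}.

1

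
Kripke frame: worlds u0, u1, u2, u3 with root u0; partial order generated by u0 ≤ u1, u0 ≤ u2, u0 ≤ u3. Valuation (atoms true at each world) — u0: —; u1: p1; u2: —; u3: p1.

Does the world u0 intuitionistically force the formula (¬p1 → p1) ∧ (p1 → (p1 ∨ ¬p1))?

No

u0 ⊮ (¬p1 → p1) ∧ (p1 → (p1 ∨ ¬p1)) since u0 fails ¬p1 → p1.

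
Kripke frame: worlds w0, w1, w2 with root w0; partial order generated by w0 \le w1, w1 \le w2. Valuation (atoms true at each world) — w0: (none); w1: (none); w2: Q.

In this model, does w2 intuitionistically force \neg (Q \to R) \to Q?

w2 \Vdash \neg (Q \to R) \to Q: every world accessible from w2 that forces \neg (Q \to R) (namely w2) also forces Q.

Yes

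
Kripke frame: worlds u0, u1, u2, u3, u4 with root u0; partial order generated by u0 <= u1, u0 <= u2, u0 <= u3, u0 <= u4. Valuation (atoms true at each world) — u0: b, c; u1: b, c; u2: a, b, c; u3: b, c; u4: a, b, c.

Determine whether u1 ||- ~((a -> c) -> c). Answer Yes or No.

No

u1 ||-/- ~((a -> c) -> c) since u1 is accessible from u1 and u1 ||- (a -> c) -> c.
u1 ||- (a -> c) -> c: every world accessible from u1 that forces a -> c (namely u1) also forces c.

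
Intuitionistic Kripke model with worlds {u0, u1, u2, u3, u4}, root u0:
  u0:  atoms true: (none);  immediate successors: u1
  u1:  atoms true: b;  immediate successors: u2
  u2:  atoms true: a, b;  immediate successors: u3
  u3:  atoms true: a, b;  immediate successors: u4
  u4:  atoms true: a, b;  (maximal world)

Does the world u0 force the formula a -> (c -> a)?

Yes

u0 ||- a -> (c -> a): every world accessible from u0 that forces a (namely u2, u3, u4) also forces c -> a.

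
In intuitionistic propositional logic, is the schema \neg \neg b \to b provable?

This is double-negation elimination, which is not intuitionistically valid.
A Kripke countermodel: worlds 0, 1; order generated by 0 \le 1; atoms true at each world — 0:{}; 1:{b}.
0 \nVdash \neg \neg b \to b: already at 0 itself, 0 \Vdash \neg \neg b but 0 \nVdash b.
0 lacks atom b, so 0 \nVdash b.
So the root 0 does not force the formula.

No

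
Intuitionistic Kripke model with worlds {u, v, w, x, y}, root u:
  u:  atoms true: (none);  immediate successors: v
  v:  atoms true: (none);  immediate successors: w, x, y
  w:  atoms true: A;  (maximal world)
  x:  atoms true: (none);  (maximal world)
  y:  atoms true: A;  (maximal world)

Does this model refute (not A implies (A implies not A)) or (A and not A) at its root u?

u forces (not A implies (A implies not A)) or (A and not A) via the disjunct not A implies (A implies not A).
So the root u forces (not A implies (A implies not A)) or (A and not A); the model is not a countermodel.

No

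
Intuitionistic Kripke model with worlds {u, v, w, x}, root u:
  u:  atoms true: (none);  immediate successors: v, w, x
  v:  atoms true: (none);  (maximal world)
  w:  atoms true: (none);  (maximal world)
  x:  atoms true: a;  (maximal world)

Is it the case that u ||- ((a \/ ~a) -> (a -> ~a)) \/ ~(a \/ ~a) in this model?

u ||-/- ((a \/ ~a) -> (a -> ~a)) \/ ~(a \/ ~a): neither disjunct is forced at u.
u ||-/- (a \/ ~a) -> (a -> ~a): at the accessible world x, x ||- a \/ ~a but x ||-/- a -> ~a.
x ||-/- a -> ~a: already at x itself, x ||- a but x ||-/- ~a.
x ||-/- ~a since x is accessible from x and x ||- a.

No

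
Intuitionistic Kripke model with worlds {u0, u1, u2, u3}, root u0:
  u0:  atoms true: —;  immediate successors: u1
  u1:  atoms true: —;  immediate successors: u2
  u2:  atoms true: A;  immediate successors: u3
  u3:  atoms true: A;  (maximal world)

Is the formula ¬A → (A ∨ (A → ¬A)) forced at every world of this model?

u0 ⊩ ¬A → (A ∨ (A → ¬A)) vacuously: no world accessible from u0 forces the antecedent ¬A.
Since the root u0 forces ¬A → (A ∨ (A → ¬A)) and forcing is persistent (monotone upward), every world forces it.

Yes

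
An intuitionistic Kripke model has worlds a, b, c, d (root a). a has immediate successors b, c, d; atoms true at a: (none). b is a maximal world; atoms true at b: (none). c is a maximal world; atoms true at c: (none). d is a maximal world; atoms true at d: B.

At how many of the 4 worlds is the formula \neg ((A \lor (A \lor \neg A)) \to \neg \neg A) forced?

a: forces it.
b: forces it.
c: forces it.
d: forces it.
Worlds forcing the formula: {a, b, c, d}.

4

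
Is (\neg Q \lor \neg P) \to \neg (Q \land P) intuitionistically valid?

Yes

This is a constructively valid De Morgan direction (disjunction of negations to negated conjunction), which is intuitionistically derivable.
If \neg Q holds at a world then no accessible world forces Q, hence none forces Q \land P; likewise for \neg P.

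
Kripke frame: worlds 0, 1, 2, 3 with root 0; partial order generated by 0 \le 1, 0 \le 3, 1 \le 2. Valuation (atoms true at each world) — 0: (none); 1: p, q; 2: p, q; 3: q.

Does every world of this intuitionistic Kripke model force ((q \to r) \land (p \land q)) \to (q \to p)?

0 \Vdash ((q \to r) \land (p \land q)) \to (q \to p) vacuously: no world accessible from 0 forces the antecedent (q \to r) \land (p \land q).
Since the root 0 forces ((q \to r) \land (p \land q)) \to (q \to p) and forcing is persistent (monotone upward), every world forces it.

Yes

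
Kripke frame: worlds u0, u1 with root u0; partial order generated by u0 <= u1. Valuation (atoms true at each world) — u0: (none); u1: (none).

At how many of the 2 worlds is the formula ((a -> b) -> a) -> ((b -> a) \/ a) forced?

u0: forces it.
u1: forces it.
Worlds forcing the formula: {u0, u1}.

2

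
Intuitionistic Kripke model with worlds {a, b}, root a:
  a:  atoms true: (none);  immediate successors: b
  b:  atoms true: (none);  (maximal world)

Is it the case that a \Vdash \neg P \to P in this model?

a \nVdash \neg P \to P: already at a itself, a \Vdash \neg P but a \nVdash P.
a lacks atom P, so a \nVdash P.

No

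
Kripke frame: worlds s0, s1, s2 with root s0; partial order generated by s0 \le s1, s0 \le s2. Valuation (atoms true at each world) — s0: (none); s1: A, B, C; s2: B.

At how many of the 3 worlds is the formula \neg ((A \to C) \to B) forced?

s0: does not force it — s0 \nVdash \neg ((A \to C) \to B) since s1 is accessible from s0 and s1 \Vdash (A \to C) \to B.
s1: does not force it.
s2: does not force it.
Worlds forcing the formula: { }.

0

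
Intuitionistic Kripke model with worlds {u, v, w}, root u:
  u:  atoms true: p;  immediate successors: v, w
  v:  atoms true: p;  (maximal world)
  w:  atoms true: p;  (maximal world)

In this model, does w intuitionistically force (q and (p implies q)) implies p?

Yes

w forces (q and (p implies q)) implies p vacuously: no world accessible from w forces the antecedent q and (p implies q).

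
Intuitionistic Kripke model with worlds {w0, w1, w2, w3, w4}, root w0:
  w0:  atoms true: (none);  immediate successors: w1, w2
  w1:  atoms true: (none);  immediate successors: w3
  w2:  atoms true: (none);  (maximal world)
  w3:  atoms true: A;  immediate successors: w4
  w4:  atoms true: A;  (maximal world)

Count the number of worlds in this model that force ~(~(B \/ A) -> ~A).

0

w0: does not force it — w0 ||-/- ~(~(B \/ A) -> ~A) since w0 is accessible from w0 and w0 ||- ~(B \/ A) -> ~A.
w1: does not force it.
w2: does not force it.
w3: does not force it.
w4: does not force it.
Worlds forcing the formula: { }.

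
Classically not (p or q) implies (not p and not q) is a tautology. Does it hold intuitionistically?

This is a constructively valid De Morgan direction (negated disjunction to conjunction of negations), which is intuitionistically derivable.
From not (p or q): if p held then p or q would, contradiction — so not p; similarly not q.

Yes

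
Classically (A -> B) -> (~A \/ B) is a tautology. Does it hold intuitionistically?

This is the material-implication-as-disjunction principle, which is not intuitionistically valid.
A Kripke countermodel: worlds 0, 1; order generated by 0 <= 1; atoms true at each world — 0:{}; 1:{A,B}.
0 ||-/- (A -> B) -> (~A \/ B): already at 0 itself, 0 ||- A -> B but 0 ||-/- ~A \/ B.
0 ||-/- ~A \/ B: neither disjunct is forced at 0.
0 ||-/- ~A since 1 is accessible from 0 and 1 ||- A.
So the root 0 does not force the formula.

No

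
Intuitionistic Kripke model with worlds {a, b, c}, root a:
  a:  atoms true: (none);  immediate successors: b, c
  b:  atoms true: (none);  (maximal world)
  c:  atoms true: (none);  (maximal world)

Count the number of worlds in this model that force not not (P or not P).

a: forces it.
b: forces it.
c: forces it.
Worlds forcing the formula: {a, b, c}.

3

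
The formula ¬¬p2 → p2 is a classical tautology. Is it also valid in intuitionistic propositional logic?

No

This is double-negation elimination, which is not intuitionistically valid.
A Kripke countermodel: worlds u0, u1; order generated by u0 ≤ u1; atoms true at each world — u0:{}; u1:{p2}.
u0 ⊮ ¬¬p2 → p2: already at u0 itself, u0 ⊩ ¬¬p2 but u0 ⊮ p2.
u0 lacks atom p2, so u0 ⊮ p2.
So the root u0 does not force the formula.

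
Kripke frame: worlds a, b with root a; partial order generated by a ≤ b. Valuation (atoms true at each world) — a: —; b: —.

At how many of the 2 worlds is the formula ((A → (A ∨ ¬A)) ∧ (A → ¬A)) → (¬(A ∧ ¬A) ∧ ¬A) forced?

2

a: forces it.
b: forces it.
Worlds forcing the formula: {a, b}.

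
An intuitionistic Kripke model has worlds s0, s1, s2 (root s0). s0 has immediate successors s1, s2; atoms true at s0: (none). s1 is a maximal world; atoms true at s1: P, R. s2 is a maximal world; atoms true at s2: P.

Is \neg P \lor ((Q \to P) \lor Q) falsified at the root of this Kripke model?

No

s0 \Vdash \neg P \lor ((Q \to P) \lor Q) via the disjunct (Q \to P) \lor Q.
So the root s0 forces \neg P \lor ((Q \to P) \lor Q); the model is not a countermodel.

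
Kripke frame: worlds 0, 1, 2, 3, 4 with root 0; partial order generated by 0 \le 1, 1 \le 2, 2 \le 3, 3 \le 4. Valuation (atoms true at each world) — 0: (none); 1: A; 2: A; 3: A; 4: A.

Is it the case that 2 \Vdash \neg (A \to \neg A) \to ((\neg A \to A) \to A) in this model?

2 \Vdash \neg (A \to \neg A) \to ((\neg A \to A) \to A): every world accessible from 2 that forces \neg (A \to \neg A) (namely 2, 3, 4) also forces (\neg A \to A) \to A.

Yes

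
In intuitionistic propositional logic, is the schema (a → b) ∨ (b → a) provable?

This is the Gödel–Dummett linearity axiom, which is not intuitionistically valid.
A Kripke countermodel: worlds 0, 1, 2; order generated by 0 ≤ 1, 0 ≤ 2; atoms true at each world — 0:{}; 1:{a}; 2:{b}.
0 ⊮ (a → b) ∨ (b → a): neither disjunct is forced at 0.
0 ⊮ a → b: at the accessible world 1, 1 ⊩ a but 1 ⊮ b.
1 lacks atom b, so 1 ⊮ b.
So the root 0 does not force the formula.

No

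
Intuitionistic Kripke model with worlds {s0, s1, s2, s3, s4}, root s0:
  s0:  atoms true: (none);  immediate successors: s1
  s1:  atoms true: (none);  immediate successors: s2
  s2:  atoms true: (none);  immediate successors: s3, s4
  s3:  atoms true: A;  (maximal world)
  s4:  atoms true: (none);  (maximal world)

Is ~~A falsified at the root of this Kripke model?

s0 ||-/- ~~A since s4 is accessible from s0 and s4 ||- ~A.
s4 ||- ~A: no world accessible from s4 forces A.
So the root s0 does not force ~~A; the model is a countermodel.

Yes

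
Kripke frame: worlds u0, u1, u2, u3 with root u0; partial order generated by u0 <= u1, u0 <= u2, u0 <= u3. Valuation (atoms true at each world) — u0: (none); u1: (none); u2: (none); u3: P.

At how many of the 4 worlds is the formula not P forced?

u0: does not force it — u0 does not force not P since u3 is accessible from u0 and u3 forces P.
u1: forces it.
u2: forces it.
u3: does not force it — u3 does not force not P since u3 is accessible from u3 and u3 forces P.
Worlds forcing the formula: {u1, u2}.

2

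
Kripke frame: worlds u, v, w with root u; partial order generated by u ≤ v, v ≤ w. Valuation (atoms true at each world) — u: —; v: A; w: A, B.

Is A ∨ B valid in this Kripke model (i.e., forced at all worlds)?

No

Not every world: u ⊮ A ∨ B.
u ⊮ A ∨ B: neither disjunct is forced at u.
u lacks atom A, so u ⊮ A.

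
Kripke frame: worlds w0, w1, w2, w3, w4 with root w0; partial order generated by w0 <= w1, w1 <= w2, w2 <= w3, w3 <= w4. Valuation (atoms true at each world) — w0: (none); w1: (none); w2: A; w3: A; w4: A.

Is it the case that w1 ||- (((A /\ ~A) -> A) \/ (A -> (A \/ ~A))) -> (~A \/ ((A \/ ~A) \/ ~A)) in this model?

No

w1 ||-/- (((A /\ ~A) -> A) \/ (A -> (A \/ ~A))) -> (~A \/ ((A \/ ~A) \/ ~A)): already at w1 itself, w1 ||- ((A /\ ~A) -> A) \/ (A -> (A \/ ~A)) but w1 ||-/- ~A \/ ((A \/ ~A) \/ ~A).
w1 ||-/- ~A \/ ((A \/ ~A) \/ ~A): neither disjunct is forced at w1.
w1 ||-/- ~A since w2 is accessible from w1 and w2 ||- A.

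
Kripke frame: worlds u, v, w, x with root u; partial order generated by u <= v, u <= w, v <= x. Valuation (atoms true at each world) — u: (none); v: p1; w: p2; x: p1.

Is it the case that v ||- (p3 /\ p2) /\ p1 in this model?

No

v ||-/- (p3 /\ p2) /\ p1 since v fails p3 /\ p2.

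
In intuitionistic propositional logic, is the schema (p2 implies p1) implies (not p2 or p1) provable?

This is the material-implication-as-disjunction principle, which is not intuitionistically valid.
A Kripke countermodel: worlds w0, w1; order generated by w0 <= w1; atoms true at each world — w0:{}; w1:{p1,p2}.
w0 does not force (p2 implies p1) implies (not p2 or p1): already at w0 itself, w0 forces p2 implies p1 but w0 does not force not p2 or p1.
w0 does not force not p2 or p1: neither disjunct is forced at w0.
w0 does not force not p2 since w1 is accessible from w0 and w1 forces p2.
So the root w0 does not force the formula.

No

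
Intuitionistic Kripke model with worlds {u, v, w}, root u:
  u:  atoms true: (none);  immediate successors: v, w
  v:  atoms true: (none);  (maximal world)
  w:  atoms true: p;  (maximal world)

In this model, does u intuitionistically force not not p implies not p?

No

u does not force not not p implies not p: at the accessible world w, w forces not not p but w does not force not p.
w does not force not p since w is accessible from w and w forces p.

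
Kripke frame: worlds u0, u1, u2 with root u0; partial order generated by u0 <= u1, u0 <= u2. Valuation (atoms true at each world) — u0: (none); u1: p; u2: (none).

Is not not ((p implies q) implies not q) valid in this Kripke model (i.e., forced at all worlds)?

Yes

u0 forces not not ((p implies q) implies not q): no world accessible from u0 forces not ((p implies q) implies not q).
Since the root u0 forces not not ((p implies q) implies not q) and forcing is persistent (monotone upward), every world forces it.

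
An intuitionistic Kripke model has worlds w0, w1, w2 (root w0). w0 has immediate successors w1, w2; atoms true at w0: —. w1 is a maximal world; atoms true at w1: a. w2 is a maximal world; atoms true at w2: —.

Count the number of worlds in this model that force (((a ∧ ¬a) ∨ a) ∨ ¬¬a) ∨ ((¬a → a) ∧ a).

w0: does not force it — w0 ⊮ (((a ∧ ¬a) ∨ a) ∨ ¬¬a) ∨ ((¬a → a) ∧ a): neither disjunct is forced at w0.
w1: forces it.
w2: does not force it.
Worlds forcing the formula: {w1}.

1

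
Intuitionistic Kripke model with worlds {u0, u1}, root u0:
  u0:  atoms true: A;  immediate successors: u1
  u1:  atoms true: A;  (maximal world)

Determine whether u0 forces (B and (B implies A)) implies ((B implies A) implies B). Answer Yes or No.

Yes

u0 forces (B and (B implies A)) implies ((B implies A) implies B) vacuously: no world accessible from u0 forces the antecedent B and (B implies A).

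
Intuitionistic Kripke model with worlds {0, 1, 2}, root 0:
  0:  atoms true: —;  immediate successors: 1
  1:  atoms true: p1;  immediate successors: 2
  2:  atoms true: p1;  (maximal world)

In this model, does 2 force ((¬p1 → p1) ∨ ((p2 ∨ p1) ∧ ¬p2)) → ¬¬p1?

Yes

2 ⊩ ((¬p1 → p1) ∨ ((p2 ∨ p1) ∧ ¬p2)) → ¬¬p1: every world accessible from 2 that forces (¬p1 → p1) ∨ ((p2 ∨ p1) ∧ ¬p2) (namely 2) also forces ¬¬p1.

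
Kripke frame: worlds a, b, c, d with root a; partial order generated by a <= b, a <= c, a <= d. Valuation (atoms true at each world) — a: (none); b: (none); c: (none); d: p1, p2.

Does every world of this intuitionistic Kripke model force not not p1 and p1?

Not every world: a does not force not not p1 and p1.
a does not force not not p1 and p1 since a fails not not p1.

No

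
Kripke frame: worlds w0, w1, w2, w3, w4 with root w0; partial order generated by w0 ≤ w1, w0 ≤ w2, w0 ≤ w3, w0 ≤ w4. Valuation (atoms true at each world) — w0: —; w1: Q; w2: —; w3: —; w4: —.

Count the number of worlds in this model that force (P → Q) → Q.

1

w0: does not force it — w0 ⊮ (P → Q) → Q: already at w0 itself, w0 ⊩ P → Q but w0 ⊮ Q.
w1: forces it.
w2: does not force it — w2 ⊮ (P → Q) → Q: already at w2 itself, w2 ⊩ P → Q but w2 ⊮ Q.
w3: does not force it — w3 ⊮ (P → Q) → Q: already at w3 itself, w3 ⊩ P → Q but w3 ⊮ Q.
w4: does not force it.
Worlds forcing the formula: {w1}.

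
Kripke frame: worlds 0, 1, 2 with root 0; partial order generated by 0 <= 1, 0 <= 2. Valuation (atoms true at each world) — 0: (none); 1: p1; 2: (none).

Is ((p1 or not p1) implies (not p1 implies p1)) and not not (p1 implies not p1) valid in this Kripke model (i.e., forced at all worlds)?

Not every world: 0 does not force ((p1 or not p1) implies (not p1 implies p1)) and not not (p1 implies not p1).
0 does not force ((p1 or not p1) implies (not p1 implies p1)) and not not (p1 implies not p1) since 0 fails (p1 or not p1) implies (not p1 implies p1).

No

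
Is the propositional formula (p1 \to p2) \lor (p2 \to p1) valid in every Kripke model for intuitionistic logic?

No

This is the Gödel–Dummett linearity axiom, which is not intuitionistically valid.
A Kripke countermodel: worlds 0, 1, 2; order generated by 0 \le 1, 0 \le 2; atoms true at each world — 0:{}; 1:{p1}; 2:{p2}.
0 \nVdash (p1 \to p2) \lor (p2 \to p1): neither disjunct is forced at 0.
0 \nVdash p1 \to p2: at the accessible world 1, 1 \Vdash p1 but 1 \nVdash p2.
1 lacks atom p2, so 1 \nVdash p2.
So the root 0 does not force the formula.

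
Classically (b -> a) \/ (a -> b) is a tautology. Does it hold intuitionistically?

No

This is the Gödel–Dummett linearity axiom, which is not intuitionistically valid.
A Kripke countermodel: worlds u, v, w; order generated by u <= v, u <= w; atoms true at each world — u:{}; v:{b}; w:{a}.
u ||-/- (b -> a) \/ (a -> b): neither disjunct is forced at u.
u ||-/- b -> a: at the accessible world v, v ||- b but v ||-/- a.
v lacks atom a, so v ||-/- a.
So the root u does not force the formula.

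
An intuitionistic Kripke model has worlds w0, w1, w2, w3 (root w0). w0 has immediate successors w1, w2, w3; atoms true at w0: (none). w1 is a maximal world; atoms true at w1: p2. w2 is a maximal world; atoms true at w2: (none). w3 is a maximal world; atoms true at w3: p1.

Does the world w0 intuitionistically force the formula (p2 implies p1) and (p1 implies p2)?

No

w0 does not force (p2 implies p1) and (p1 implies p2) since w0 fails p2 implies p1.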